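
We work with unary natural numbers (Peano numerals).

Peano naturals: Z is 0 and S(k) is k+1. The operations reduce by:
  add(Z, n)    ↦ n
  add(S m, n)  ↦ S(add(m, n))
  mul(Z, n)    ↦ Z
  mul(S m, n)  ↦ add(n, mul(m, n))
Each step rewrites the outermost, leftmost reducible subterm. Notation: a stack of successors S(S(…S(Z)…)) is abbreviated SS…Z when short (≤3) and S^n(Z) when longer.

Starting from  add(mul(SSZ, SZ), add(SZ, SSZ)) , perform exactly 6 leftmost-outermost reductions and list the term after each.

  start: add(mul(SSZ, SZ), add(SZ, SSZ))
  →1  add(add(SZ, mul(SZ, SZ)), add(SZ, SSZ))
  →2  add(S(add(Z, mul(SZ, SZ))), add(SZ, SSZ))
  →3  S(add(add(Z, mul(SZ, SZ)), add(SZ, SSZ)))
  →4  S(add(mul(SZ, SZ), add(SZ, SSZ)))
  →5  S(add(add(SZ, mul(Z, SZ)), add(SZ, SSZ)))
  →6  S(add(S(add(Z, mul(Z, SZ))), add(SZ, SSZ)))

Answer: after 6 steps: S(add(S(add(Z, mul(Z, SZ))), add(SZ, SSZ)))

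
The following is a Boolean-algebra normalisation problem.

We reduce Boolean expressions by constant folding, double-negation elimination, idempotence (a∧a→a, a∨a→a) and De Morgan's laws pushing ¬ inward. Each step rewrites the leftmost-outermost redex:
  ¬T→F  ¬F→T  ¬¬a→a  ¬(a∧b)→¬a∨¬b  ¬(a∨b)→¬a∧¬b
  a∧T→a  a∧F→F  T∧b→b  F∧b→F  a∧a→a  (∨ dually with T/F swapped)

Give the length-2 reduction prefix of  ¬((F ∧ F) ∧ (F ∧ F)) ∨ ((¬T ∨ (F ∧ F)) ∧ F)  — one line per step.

  start: ¬((F ∧ F) ∧ (F ∧ F)) ∨ ((¬T ∨ (F ∧ F)) ∧ F)
  [1] (¬(F ∧ F) ∨ ¬(F ∧ F)) ∨ ((¬T ∨ (F ∧ F)) ∧ F)
  [2] ¬(F ∧ F) ∨ ((¬T ∨ (F ∧ F)) ∧ F)

Answer: after 2 steps: ¬(F ∧ F) ∨ ((¬T ∨ (F ∧ F)) ∧ F)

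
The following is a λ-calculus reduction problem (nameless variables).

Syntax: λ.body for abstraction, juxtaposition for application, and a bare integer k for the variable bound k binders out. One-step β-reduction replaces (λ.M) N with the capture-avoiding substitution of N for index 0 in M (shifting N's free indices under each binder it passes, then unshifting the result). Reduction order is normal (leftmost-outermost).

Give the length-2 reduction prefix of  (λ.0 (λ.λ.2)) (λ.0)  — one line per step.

  start: (λ.0 (λ.λ.2)) (λ.0)
  step 1: (λ.0) (λ.λ.λ.0)
  step 2: λ.λ.λ.0

Answer: after 2 steps: λ.λ.λ.0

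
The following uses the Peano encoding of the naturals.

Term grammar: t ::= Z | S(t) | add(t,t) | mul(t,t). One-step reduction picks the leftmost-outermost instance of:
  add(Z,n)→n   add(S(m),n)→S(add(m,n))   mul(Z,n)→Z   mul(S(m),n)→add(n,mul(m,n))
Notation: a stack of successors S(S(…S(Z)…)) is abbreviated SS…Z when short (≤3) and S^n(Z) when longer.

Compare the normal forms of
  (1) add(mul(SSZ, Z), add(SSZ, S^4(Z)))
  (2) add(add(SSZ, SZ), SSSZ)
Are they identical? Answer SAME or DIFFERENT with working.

Answer: SAME — A ⇓ S^6(Z), B ⇓ S^6(Z)

Working:
Term A:
  start: add(mul(SSZ, Z), add(SSZ, S^4(Z)))
  step 1: add(add(Z, mul(SZ, Z)), add(SSZ, S^4(Z)))
  step 2: add(mul(SZ, Z), add(SSZ, S^4(Z)))
  step 3: add(add(Z, mul(Z, Z)), add(SSZ, S^4(Z)))
  step 4: add(mul(Z, Z), add(SSZ, S^4(Z)))
  step 5: add(Z, add(SSZ, S^4(Z)))
  step 6: add(SSZ, S^4(Z))
  step 7: S(add(SZ, S^4(Z)))
  step 8: S(S(add(Z, S^4(Z))))
  step 9: S^6(Z)

Term B:
  start: add(add(SSZ, SZ), SSSZ)
  step 1: add(S(add(SZ, SZ)), SSSZ)
  step 2: S(add(add(SZ, SZ), SSSZ))
  step 3: S(add(S(add(Z, SZ)), SSSZ))
  step 4: S(S(add(add(Z, SZ), SSSZ)))
  step 5: S(S(add(SZ, SSSZ)))
  step 6: S(S(S(add(Z, SSSZ))))
  step 7: S^6(Z)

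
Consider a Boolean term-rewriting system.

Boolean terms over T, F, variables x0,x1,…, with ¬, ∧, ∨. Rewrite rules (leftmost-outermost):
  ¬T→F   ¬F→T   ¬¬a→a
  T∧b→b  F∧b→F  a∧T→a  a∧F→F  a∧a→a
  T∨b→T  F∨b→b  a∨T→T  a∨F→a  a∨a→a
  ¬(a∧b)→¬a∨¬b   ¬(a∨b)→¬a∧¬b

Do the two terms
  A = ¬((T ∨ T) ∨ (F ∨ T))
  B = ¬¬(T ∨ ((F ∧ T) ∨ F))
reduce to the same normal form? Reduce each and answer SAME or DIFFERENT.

Term A:
  start: ¬((T ∨ T) ∨ (F ∨ T))
  [1] ¬(T ∨ T) ∧ ¬(F ∨ T)
  [2] (¬T ∧ ¬T) ∧ ¬(F ∨ T)
  [3] ¬T ∧ ¬(F ∨ T)
  [4] F ∧ ¬(F ∨ T)
  [5] F

Term B:
  start: ¬¬(T ∨ ((F ∧ T) ∨ F))
  [1] T ∨ ((F ∧ T) ∨ F)
  [2] T

Answer: DIFFERENT — A ⇓ F, B ⇓ T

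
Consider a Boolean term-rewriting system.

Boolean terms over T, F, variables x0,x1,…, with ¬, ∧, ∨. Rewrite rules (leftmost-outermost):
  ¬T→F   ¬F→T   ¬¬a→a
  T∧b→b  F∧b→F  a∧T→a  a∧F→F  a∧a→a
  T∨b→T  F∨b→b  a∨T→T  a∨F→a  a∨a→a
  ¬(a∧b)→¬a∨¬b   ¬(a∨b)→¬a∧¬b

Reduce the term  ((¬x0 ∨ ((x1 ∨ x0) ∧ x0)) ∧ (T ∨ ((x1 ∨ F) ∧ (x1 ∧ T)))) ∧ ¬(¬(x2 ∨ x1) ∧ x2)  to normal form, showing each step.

  start: ((¬x0 ∨ ((x1 ∨ x0) ∧ x0)) ∧ (T ∨ ((x1 ∨ F) ∧ (x1 ∧ T)))) ∧ ¬(¬(x2 ∨ x1) ∧ x2)
  step 1: ((¬x0 ∨ ((x1 ∨ x0) ∧ x0)) ∧ T) ∧ ¬(¬(x2 ∨ x1) ∧ x2)
  step 2: (¬x0 ∨ ((x1 ∨ x0) ∧ x0)) ∧ ¬(¬(x2 ∨ x1) ∧ x2)
  step 3: (¬x0 ∨ ((x1 ∨ x0) ∧ x0)) ∧ (¬¬(x2 ∨ x1) ∨ ¬x2)
  step 4: (¬x0 ∨ ((x1 ∨ x0) ∧ x0)) ∧ ((x2 ∨ x1) ∨ ¬x2)

Answer: normal form = (¬x0 ∨ ((x1 ∨ x0) ∧ x0)) ∧ ((x2 ∨ x1) ∨ ¬x2)  (in 4 steps)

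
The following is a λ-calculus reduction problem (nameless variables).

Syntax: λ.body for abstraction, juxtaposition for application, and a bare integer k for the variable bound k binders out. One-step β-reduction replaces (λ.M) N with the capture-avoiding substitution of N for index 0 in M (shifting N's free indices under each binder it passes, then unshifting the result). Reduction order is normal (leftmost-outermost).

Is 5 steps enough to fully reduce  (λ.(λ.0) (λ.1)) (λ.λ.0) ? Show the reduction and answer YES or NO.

Answer: YES — reaches normal form λ.λ.λ.0 in 2 ≤ 5 steps

Reduction:
  start: (λ.(λ.0) (λ.1)) (λ.λ.0)
  [1] (λ.0) (λ.λ.λ.0)
  [2] λ.λ.λ.0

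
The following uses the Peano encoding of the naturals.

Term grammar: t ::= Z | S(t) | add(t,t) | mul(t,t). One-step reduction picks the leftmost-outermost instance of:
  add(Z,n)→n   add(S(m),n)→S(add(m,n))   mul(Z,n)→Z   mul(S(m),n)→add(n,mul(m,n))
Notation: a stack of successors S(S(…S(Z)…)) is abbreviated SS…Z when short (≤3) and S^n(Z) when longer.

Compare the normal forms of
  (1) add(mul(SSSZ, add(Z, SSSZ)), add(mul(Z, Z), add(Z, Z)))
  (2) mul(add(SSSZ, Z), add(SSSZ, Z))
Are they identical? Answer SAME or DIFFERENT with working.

Term A:
  start: add(mul(SSSZ, add(Z, SSSZ)), add(mul(Z, Z), add(Z, Z)))
  [1] add(add(add(Z, SSSZ), mul(SSZ, add(Z, SSSZ))), add(mul(Z, Z), add(Z, Z)))
  [2] add(add(SSSZ, mul(SSZ, add(Z, SSSZ))), add(mul(Z, Z), add(Z, Z)))
  [3] add(S(add(SSZ, mul(SSZ, add(Z, SSSZ)))), add(mul(Z, Z), add(Z, Z)))
  [4] S(add(add(SSZ, mul(SSZ, add(Z, SSSZ))), add(mul(Z, Z), add(Z, Z))))
  [5] S(add(S(add(SZ, mul(SSZ, add(Z, SSSZ)))), add(mul(Z, Z), add(Z, Z))))
  [6] S(S(add(add(SZ, mul(SSZ, add(Z, SSSZ))), add(mul(Z, Z), add(Z, Z)))))
  [7] S(S(add(S(add(Z, mul(SSZ, add(Z, SSSZ)))), add(mul(Z, Z), add(Z, Z)))))
  [8] S(S(S(add(add(Z, mul(SSZ, add(Z, SSSZ))), add(mul(Z, Z), add(Z, Z))))))
  [9] S(S(S(add(mul(SSZ, add(Z, SSSZ)), add(mul(Z, Z), add(Z, Z))))))
  [10] S(S(S(add(add(add(Z, SSSZ), mul(SZ, add(Z, SSSZ))), add(mul(Z, Z), add(Z, Z))))))
  [11] S(S(S(add(add(SSSZ, mul(SZ, add(Z, SSSZ))), add(mul(Z, Z), add(Z, Z))))))
  [12] S(S(S(add(S(add(SSZ, mul(SZ, add(Z, SSSZ)))), add(mul(Z, Z), add(Z, Z))))))
  [13] S(S(S(S(add(add(SSZ, mul(SZ, add(Z, SSSZ))), add(mul(Z, Z), add(Z, Z)))))))
  [14] S(S(S(S(add(S(add(SZ, mul(SZ, add(Z, SSSZ)))), add(mul(Z, Z), add(Z, Z)))))))
  [15] S(S(S(S(S(add(add(SZ, mul(SZ, add(Z, SSSZ))), add(mul(Z, Z), add(Z, Z))))))))
  [16] S(S(S(S(S(add(S(add(Z, mul(SZ, add(Z, SSSZ)))), add(mul(Z, Z), add(Z, Z))))))))
  [17] S(S(S(S(S(S(add(add(Z, mul(SZ, add(Z, SSSZ))), add(mul(Z, Z), add(Z, Z)))))))))
  [18] S(S(S(S(S(S(add(mul(SZ, add(Z, SSSZ)), add(mul(Z, Z), add(Z, Z)))))))))
  [19] S(S(S(S(S(S(add(add(add(Z, SSSZ), mul(Z, add(Z, SSSZ))), add(mul(Z, Z), add(Z, Z)))))))))
  [20] S(S(S(S(S(S(add(add(SSSZ, mul(Z, add(Z, SSSZ))), add(mul(Z, Z), add(Z, Z)))))))))
  [21] S(S(S(S(S(S(add(S(add(SSZ, mul(Z, add(Z, SSSZ)))), add(mul(Z, Z), add(Z, Z)))))))))
  [22] S(S(S(S(S(S(S(add(add(SSZ, mul(Z, add(Z, SSSZ))), add(mul(Z, Z), add(Z, Z))))))))))
  [23] S(S(S(S(S(S(S(add(S(add(SZ, mul(Z, add(Z, SSSZ)))), add(mul(Z, Z), add(Z, Z))))))))))
  [24] S(S(S(S(S(S(S(S(add(add(SZ, mul(Z, add(Z, SSSZ))), add(mul(Z, Z), add(Z, Z)))))))))))
  [25] S(S(S(S(S(S(S(S(add(S(add(Z, mul(Z, add(Z, SSSZ)))), add(mul(Z, Z), add(Z, Z)))))))))))
  [26] S(S(S(S(S(S(S(S(S(add(add(Z, mul(Z, add(Z, SSSZ))), add(mul(Z, Z), add(Z, Z))))))))))))
  [27] S(S(S(S(S(S(S(S(S(add(mul(Z, add(Z, SSSZ)), add(mul(Z, Z), add(Z, Z))))))))))))
  [28] S(S(S(S(S(S(S(S(S(add(Z, add(mul(Z, Z), add(Z, Z))))))))))))
  [29] S(S(S(S(S(S(S(S(S(add(mul(Z, Z), add(Z, Z)))))))))))
  [30] S(S(S(S(S(S(S(S(S(add(Z, add(Z, Z)))))))))))
  [31] S(S(S(S(S(S(S(S(S(add(Z, Z))))))))))
  [32] S^9(Z)

Term B:
  start: mul(add(SSSZ, Z), add(SSSZ, Z))
  [1] mul(S(add(SSZ, Z)), add(SSSZ, Z))
  [2] add(add(SSSZ, Z), mul(add(SSZ, Z), add(SSSZ, Z)))
  [3] add(S(add(SSZ, Z)), mul(add(SSZ, Z), add(SSSZ, Z)))
  [4] S(add(add(SSZ, Z), mul(add(SSZ, Z), add(SSSZ, Z))))
  [5] S(add(S(add(SZ, Z)), mul(add(SSZ, Z), add(SSSZ, Z))))
  [6] S(S(add(add(SZ, Z), mul(add(SSZ, Z), add(SSSZ, Z)))))
  [7] S(S(add(S(add(Z, Z)), mul(add(SSZ, Z), add(SSSZ, Z)))))
  [8] S(S(S(add(add(Z, Z), mul(add(SSZ, Z), add(SSSZ, Z))))))
  [9] S(S(S(add(Z, mul(add(SSZ, Z), add(SSSZ, Z))))))
  [10] S(S(S(mul(add(SSZ, Z), add(SSSZ, Z)))))
  [11] S(S(S(mul(S(add(SZ, Z)), add(SSSZ, Z)))))
  [12] S(S(S(add(add(SSSZ, Z), mul(add(SZ, Z), add(SSSZ, Z))))))
  [13] S(S(S(add(S(add(SSZ, Z)), mul(add(SZ, Z), add(SSSZ, Z))))))
  [14] S(S(S(S(add(add(SSZ, Z), mul(add(SZ, Z), add(SSSZ, Z)))))))
  [15] S(S(S(S(add(S(add(SZ, Z)), mul(add(SZ, Z), add(SSSZ, Z)))))))
  [16] S(S(S(S(S(add(add(SZ, Z), mul(add(SZ, Z), add(SSSZ, Z))))))))
  [17] S(S(S(S(S(add(S(add(Z, Z)), mul(add(SZ, Z), add(SSSZ, Z))))))))
  [18] S(S(S(S(S(S(add(add(Z, Z), mul(add(SZ, Z), add(SSSZ, Z)))))))))
  [19] S(S(S(S(S(S(add(Z, mul(add(SZ, Z), add(SSSZ, Z)))))))))
  [20] S(S(S(S(S(S(mul(add(SZ, Z), add(SSSZ, Z))))))))
  [21] S(S(S(S(S(S(mul(S(add(Z, Z)), add(SSSZ, Z))))))))
  [22] S(S(S(S(S(S(add(add(SSSZ, Z), mul(add(Z, Z), add(SSSZ, Z)))))))))
  [23] S(S(S(S(S(S(add(S(add(SSZ, Z)), mul(add(Z, Z), add(SSSZ, Z)))))))))
  [24] S(S(S(S(S(S(S(add(add(SSZ, Z), mul(add(Z, Z), add(SSSZ, Z))))))))))
  [25] S(S(S(S(S(S(S(add(S(add(SZ, Z)), mul(add(Z, Z), add(SSSZ, Z))))))))))
  [26] S(S(S(S(S(S(S(S(add(add(SZ, Z), mul(add(Z, Z), add(SSSZ, Z)))))))))))
  [27] S(S(S(S(S(S(S(S(add(S(add(Z, Z)), mul(add(Z, Z), add(SSSZ, Z)))))))))))
  [28] S(S(S(S(S(S(S(S(S(add(add(Z, Z), mul(add(Z, Z), add(SSSZ, Z))))))))))))
  [29] S(S(S(S(S(S(S(S(S(add(Z, mul(add(Z, Z), add(SSSZ, Z))))))))))))
  [30] S(S(S(S(S(S(S(S(S(mul(add(Z, Z), add(SSSZ, Z)))))))))))
  [31] S(S(S(S(S(S(S(S(S(mul(Z, add(SSSZ, Z)))))))))))
  [32] S^9(Z)

Answer: SAME — A ⇓ S^9(Z), B ⇓ S^9(Z)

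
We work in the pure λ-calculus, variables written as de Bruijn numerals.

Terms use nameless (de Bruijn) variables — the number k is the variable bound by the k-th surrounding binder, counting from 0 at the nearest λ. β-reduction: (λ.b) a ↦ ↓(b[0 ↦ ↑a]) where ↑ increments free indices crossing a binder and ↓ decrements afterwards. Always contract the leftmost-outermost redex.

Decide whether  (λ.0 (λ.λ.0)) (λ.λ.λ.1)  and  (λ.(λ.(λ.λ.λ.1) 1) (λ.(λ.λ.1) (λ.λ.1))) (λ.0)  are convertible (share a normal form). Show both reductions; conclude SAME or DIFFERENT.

Term A:
  start: (λ.0 (λ.λ.0)) (λ.λ.λ.1)
  step 1: (λ.λ.λ.1) (λ.λ.0)
  step 2: λ.λ.1

Term B:
  start: (λ.(λ.(λ.λ.λ.1) 1) (λ.(λ.λ.1) (λ.λ.1))) (λ.0)
  step 1: (λ.(λ.λ.λ.1) (λ.0)) (λ.(λ.λ.1) (λ.λ.1))
  step 2: (λ.λ.λ.1) (λ.0)
  step 3: λ.λ.1

Answer: SAME — A ⇓ λ.λ.1, B ⇓ λ.λ.1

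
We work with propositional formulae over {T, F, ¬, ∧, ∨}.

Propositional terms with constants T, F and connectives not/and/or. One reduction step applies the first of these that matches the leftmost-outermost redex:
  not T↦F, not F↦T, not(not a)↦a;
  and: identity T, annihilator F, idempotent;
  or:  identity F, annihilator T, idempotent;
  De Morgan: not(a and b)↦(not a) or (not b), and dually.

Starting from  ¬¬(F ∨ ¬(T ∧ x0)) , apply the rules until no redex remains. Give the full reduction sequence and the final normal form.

  start: ¬¬(F ∨ ¬(T ∧ x0))
  step 1: F ∨ ¬(T ∧ x0)
  step 2: ¬(T ∧ x0)
  step 3: ¬T ∨ ¬x0
  step 4: F ∨ ¬x0
  step 5: ¬x0

Answer: normal form = ¬x0  (in 5 steps)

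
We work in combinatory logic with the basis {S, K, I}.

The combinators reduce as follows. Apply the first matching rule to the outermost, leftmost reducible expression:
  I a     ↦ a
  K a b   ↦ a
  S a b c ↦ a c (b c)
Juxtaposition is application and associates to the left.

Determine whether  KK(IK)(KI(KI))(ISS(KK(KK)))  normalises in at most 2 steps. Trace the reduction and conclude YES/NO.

Answer: NO — after 2 steps the term is KI(KI), not yet normal

Reduction:
  start: KK(IK)(KI(KI))(ISS(KK(KK)))
  →1  K(KI(KI))(ISS(KK(KK)))
  →2  KI(KI)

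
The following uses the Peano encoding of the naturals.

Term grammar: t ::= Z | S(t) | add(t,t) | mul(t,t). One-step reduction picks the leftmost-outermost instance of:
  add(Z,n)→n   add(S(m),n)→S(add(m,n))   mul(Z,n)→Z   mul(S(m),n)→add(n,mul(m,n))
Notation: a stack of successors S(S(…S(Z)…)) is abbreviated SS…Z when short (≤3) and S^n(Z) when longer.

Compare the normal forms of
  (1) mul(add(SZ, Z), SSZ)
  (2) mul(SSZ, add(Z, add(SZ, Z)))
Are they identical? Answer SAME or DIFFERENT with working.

Term A:
  start: mul(add(SZ, Z), SSZ)
  step 1: mul(S(add(Z, Z)), SSZ)
  step 2: add(SSZ, mul(add(Z, Z), SSZ))
  step 3: S(add(SZ, mul(add(Z, Z), SSZ)))
  step 4: S(S(add(Z, mul(add(Z, Z), SSZ))))
  step 5: S(S(mul(add(Z, Z), SSZ)))
  step 6: S(S(mul(Z, SSZ)))
  step 7: SSZ

Term B:
  start: mul(SSZ, add(Z, add(SZ, Z)))
  step 1: add(add(Z, add(SZ, Z)), mul(SZ, add(Z, add(SZ, Z))))
  step 2: add(add(SZ, Z), mul(SZ, add(Z, add(SZ, Z))))
  step 3: add(S(add(Z, Z)), mul(SZ, add(Z, add(SZ, Z))))
  step 4: S(add(add(Z, Z), mul(SZ, add(Z, add(SZ, Z)))))
  step 5: S(add(Z, mul(SZ, add(Z, add(SZ, Z)))))
  step 6: S(mul(SZ, add(Z, add(SZ, Z))))
  step 7: S(add(add(Z, add(SZ, Z)), mul(Z, add(Z, add(SZ, Z)))))
  step 8: S(add(add(SZ, Z), mul(Z, add(Z, add(SZ, Z)))))
  step 9: S(add(S(add(Z, Z)), mul(Z, add(Z, add(SZ, Z)))))
  step 10: S(S(add(add(Z, Z), mul(Z, add(Z, add(SZ, Z))))))
  step 11: S(S(add(Z, mul(Z, add(Z, add(SZ, Z))))))
  step 12: S(S(mul(Z, add(Z, add(SZ, Z)))))
  step 13: SSZ

Answer: SAME — A ⇓ SSZ, B ⇓ SSZ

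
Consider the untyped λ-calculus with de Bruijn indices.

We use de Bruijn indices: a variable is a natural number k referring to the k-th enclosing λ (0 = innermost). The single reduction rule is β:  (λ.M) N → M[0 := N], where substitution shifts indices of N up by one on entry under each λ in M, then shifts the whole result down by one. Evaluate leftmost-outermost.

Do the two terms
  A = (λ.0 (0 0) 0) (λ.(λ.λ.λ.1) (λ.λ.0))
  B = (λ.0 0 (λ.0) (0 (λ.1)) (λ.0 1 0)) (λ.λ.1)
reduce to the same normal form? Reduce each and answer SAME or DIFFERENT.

Answer: SAME — A ⇓ λ.λ.λ.λ.1, B ⇓ λ.λ.λ.λ.1

Working:
Term A:
  start: (λ.0 (0 0) 0) (λ.(λ.λ.λ.1) (λ.λ.0))
  →1  (λ.(λ.λ.λ.1) (λ.λ.0)) ((λ.(λ.λ.λ.1) (λ.λ.0)) (λ.(λ.λ.λ.1) (λ.λ.0))) (λ.(λ.λ.λ.1) (λ.λ.0))
  →2  (λ.λ.λ.1) (λ.λ.0) (λ.(λ.λ.λ.1) (λ.λ.0))
  →3  (λ.λ.1) (λ.(λ.λ.λ.1) (λ.λ.0))
  →4  λ.λ.(λ.λ.λ.1) (λ.λ.0)
  →5  λ.λ.λ.λ.1

Term B:
  start: (λ.0 0 (λ.0) (0 (λ.1)) (λ.0 1 0)) (λ.λ.1)
  →1  (λ.λ.1) (λ.λ.1) (λ.0) ((λ.λ.1) (λ.λ.λ.1)) (λ.0 (λ.λ.1) 0)
  →2  (λ.λ.λ.1) (λ.0) ((λ.λ.1) (λ.λ.λ.1)) (λ.0 (λ.λ.1) 0)
  →3  (λ.λ.1) ((λ.λ.1) (λ.λ.λ.1)) (λ.0 (λ.λ.1) 0)
  →4  (λ.(λ.λ.1) (λ.λ.λ.1)) (λ.0 (λ.λ.1) 0)
  →5  (λ.λ.1) (λ.λ.λ.1)
  →6  λ.λ.λ.λ.1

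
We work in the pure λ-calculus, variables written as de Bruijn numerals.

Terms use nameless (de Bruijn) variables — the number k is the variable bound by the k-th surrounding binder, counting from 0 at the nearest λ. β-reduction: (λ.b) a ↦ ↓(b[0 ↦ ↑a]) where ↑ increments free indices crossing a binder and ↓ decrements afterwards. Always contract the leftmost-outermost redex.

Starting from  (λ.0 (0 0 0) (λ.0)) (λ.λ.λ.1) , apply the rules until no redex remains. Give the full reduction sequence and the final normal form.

Answer: normal form = λ.λ.0  (in 3 steps)

Reduction:
  start: (λ.0 (0 0 0) (λ.0)) (λ.λ.λ.1)
  [1] (λ.λ.λ.1) ((λ.λ.λ.1) (λ.λ.λ.1) (λ.λ.λ.1)) (λ.0)
  [2] (λ.λ.1) (λ.0)
  [3] λ.λ.0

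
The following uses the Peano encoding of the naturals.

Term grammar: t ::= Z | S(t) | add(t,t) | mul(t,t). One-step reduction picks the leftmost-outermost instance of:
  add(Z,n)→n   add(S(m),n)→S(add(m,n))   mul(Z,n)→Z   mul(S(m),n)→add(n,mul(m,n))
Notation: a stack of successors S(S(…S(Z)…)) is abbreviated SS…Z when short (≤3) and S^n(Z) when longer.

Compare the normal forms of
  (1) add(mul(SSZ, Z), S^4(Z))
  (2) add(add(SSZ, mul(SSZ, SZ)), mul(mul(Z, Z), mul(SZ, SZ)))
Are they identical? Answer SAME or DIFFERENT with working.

Answer: SAME — A ⇓ S^4(Z), B ⇓ S^4(Z)

Working:
Term A:
  start: add(mul(SSZ, Z), S^4(Z))
  [1] add(add(Z, mul(SZ, Z)), S^4(Z))
  [2] add(mul(SZ, Z), S^4(Z))
  [3] add(add(Z, mul(Z, Z)), S^4(Z))
  [4] add(mul(Z, Z), S^4(Z))
  [5] add(Z, S^4(Z))
  [6] S^4(Z)

Term B:
  start: add(add(SSZ, mul(SSZ, SZ)), mul(mul(Z, Z), mul(SZ, SZ)))
  [1] add(S(add(SZ, mul(SSZ, SZ))), mul(mul(Z, Z), mul(SZ, SZ)))
  [2] S(add(add(SZ, mul(SSZ, SZ)), mul(mul(Z, Z), mul(SZ, SZ))))
  [3] S(add(S(add(Z, mul(SSZ, SZ))), mul(mul(Z, Z), mul(SZ, SZ))))
  [4] S(S(add(add(Z, mul(SSZ, SZ)), mul(mul(Z, Z), mul(SZ, SZ)))))
  [5] S(S(add(mul(SSZ, SZ), mul(mul(Z, Z), mul(SZ, SZ)))))
  [6] S(S(add(add(SZ, mul(SZ, SZ)), mul(mul(Z, Z), mul(SZ, SZ)))))
  [7] S(S(add(S(add(Z, mul(SZ, SZ))), mul(mul(Z, Z), mul(SZ, SZ)))))
  [8] S(S(S(add(add(Z, mul(SZ, SZ)), mul(mul(Z, Z), mul(SZ, SZ))))))
  [9] S(S(S(add(mul(SZ, SZ), mul(mul(Z, Z), mul(SZ, SZ))))))
  [10] S(S(S(add(add(SZ, mul(Z, SZ)), mul(mul(Z, Z), mul(SZ, SZ))))))
  [11] S(S(S(add(S(add(Z, mul(Z, SZ))), mul(mul(Z, Z), mul(SZ, SZ))))))
  [12] S(S(S(S(add(add(Z, mul(Z, SZ)), mul(mul(Z, Z), mul(SZ, SZ)))))))
  [13] S(S(S(S(add(mul(Z, SZ), mul(mul(Z, Z), mul(SZ, SZ)))))))
  [14] S(S(S(S(add(Z, mul(mul(Z, Z), mul(SZ, SZ)))))))
  [15] S(S(S(S(mul(mul(Z, Z), mul(SZ, SZ))))))
  [16] S(S(S(S(mul(Z, mul(SZ, SZ))))))
  [17] S^4(Z)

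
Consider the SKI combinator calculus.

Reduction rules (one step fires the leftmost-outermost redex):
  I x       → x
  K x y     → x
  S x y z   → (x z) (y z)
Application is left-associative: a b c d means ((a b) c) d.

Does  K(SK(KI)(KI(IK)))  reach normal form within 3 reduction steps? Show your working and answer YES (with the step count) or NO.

Answer: YES — reaches normal form KI in 3 ≤ 3 steps

Reduction:
  start: K(SK(KI)(KI(IK)))
  [1] K(K(KI(IK))(KI(KI(IK))))
  [2] K(KI(IK))
  [3] KI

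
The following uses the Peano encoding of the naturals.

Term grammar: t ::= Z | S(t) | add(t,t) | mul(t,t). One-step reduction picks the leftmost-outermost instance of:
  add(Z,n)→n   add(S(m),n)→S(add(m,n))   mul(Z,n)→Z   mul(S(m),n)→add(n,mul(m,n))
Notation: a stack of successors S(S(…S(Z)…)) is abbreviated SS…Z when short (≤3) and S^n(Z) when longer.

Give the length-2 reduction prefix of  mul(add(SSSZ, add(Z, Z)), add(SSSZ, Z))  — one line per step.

  start: mul(add(SSSZ, add(Z, Z)), add(SSSZ, Z))
  [1] mul(S(add(SSZ, add(Z, Z))), add(SSSZ, Z))
  [2] add(add(SSSZ, Z), mul(add(SSZ, add(Z, Z)), add(SSSZ, Z)))

Answer: after 2 steps: add(add(SSSZ, Z), mul(add(SSZ, add(Z, Z)), add(SSSZ, Z)))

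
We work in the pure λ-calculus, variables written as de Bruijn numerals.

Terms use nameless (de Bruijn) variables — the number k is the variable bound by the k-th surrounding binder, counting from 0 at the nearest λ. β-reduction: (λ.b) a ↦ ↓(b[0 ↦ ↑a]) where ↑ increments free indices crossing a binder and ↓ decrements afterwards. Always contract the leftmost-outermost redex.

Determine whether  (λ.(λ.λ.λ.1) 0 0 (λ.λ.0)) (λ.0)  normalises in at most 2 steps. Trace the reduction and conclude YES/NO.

Answer: NO — after 2 steps the term is (λ.λ.1) (λ.0) (λ.λ.0), not yet normal

Reduction:
  start: (λ.(λ.λ.λ.1) 0 0 (λ.λ.0)) (λ.0)
  →1  (λ.λ.λ.1) (λ.0) (λ.0) (λ.λ.0)
  →2  (λ.λ.1) (λ.0) (λ.λ.0)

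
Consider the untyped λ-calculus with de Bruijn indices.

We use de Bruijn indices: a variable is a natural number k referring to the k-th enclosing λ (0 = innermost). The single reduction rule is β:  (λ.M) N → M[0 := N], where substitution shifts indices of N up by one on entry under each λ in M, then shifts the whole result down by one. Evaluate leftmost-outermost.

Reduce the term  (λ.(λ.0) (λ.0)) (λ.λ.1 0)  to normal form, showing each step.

Answer: normal form = λ.0  (in 2 steps)

Working:
  start: (λ.(λ.0) (λ.0)) (λ.λ.1 0)
  step 1: (λ.0) (λ.0)
  step 2: λ.0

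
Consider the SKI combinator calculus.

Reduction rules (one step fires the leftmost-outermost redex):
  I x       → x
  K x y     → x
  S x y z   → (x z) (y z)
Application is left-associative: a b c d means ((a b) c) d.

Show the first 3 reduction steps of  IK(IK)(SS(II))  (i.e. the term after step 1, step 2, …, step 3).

  start: IK(IK)(SS(II))
  →1  K(IK)(SS(II))
  →2  IK
  →3  K

Answer: after 3 steps: K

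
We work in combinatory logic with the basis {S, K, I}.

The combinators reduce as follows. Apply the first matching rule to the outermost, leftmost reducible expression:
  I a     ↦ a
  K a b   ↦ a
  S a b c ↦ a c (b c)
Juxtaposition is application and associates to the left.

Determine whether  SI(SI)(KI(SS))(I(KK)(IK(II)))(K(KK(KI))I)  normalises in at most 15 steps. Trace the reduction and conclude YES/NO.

  start: SI(SI)(KI(SS))(I(KK)(IK(II)))(K(KK(KI))I)
  →1  I(KI(SS))(SI(KI(SS)))(I(KK)(IK(II)))(K(KK(KI))I)
  →2  KI(SS)(SI(KI(SS)))(I(KK)(IK(II)))(K(KK(KI))I)
  →3  I(SI(KI(SS)))(I(KK)(IK(II)))(K(KK(KI))I)
  →4  SI(KI(SS))(I(KK)(IK(II)))(K(KK(KI))I)
  →5  I(I(KK)(IK(II)))(KI(SS)(I(KK)(IK(II))))(K(KK(KI))I)
  →6  I(KK)(IK(II))(KI(SS)(I(KK)(IK(II))))(K(KK(KI))I)
  →7  KK(IK(II))(KI(SS)(I(KK)(IK(II))))(K(KK(KI))I)
  →8  K(KI(SS)(I(KK)(IK(II))))(K(KK(KI))I)
  →9  KI(SS)(I(KK)(IK(II)))
  →10  I(I(KK)(IK(II)))
  →11  I(KK)(IK(II))
  →12  KK(IK(II))
  →13  K

Answer: YES — reaches normal form K in 13 ≤ 15 steps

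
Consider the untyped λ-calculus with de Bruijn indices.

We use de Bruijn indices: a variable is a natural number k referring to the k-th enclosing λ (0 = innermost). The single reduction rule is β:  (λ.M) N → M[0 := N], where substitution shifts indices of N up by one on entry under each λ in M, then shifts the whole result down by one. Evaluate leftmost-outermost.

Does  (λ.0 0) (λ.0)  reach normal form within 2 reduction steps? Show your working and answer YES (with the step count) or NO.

Answer: YES — reaches normal form λ.0 in 2 ≤ 2 steps

Working:
  start: (λ.0 0) (λ.0)
  [1] (λ.0) (λ.0)
  [2] λ.0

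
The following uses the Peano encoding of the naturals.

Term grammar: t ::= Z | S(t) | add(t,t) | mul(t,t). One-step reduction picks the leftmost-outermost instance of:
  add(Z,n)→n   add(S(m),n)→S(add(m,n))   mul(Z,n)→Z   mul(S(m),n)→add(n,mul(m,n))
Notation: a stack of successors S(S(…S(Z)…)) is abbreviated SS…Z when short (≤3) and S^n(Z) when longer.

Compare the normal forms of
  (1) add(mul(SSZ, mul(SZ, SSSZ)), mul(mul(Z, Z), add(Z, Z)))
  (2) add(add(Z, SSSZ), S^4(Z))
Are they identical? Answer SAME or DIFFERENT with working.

Term A:
  start: add(mul(SSZ, mul(SZ, SSSZ)), mul(mul(Z, Z), add(Z, Z)))
  →1  add(add(mul(SZ, SSSZ), mul(SZ, mul(SZ, SSSZ))), mul(mul(Z, Z), add(Z, Z)))
  →2  add(add(add(SSSZ, mul(Z, SSSZ)), mul(SZ, mul(SZ, SSSZ))), mul(mul(Z, Z), add(Z, Z)))
  →3  add(add(S(add(SSZ, mul(Z, SSSZ))), mul(SZ, mul(SZ, SSSZ))), mul(mul(Z, Z), add(Z, Z)))
  →4  add(S(add(add(SSZ, mul(Z, SSSZ)), mul(SZ, mul(SZ, SSSZ)))), mul(mul(Z, Z), add(Z, Z)))
  →5  S(add(add(add(SSZ, mul(Z, SSSZ)), mul(SZ, mul(SZ, SSSZ))), mul(mul(Z, Z), add(Z, Z))))
  →6  S(add(add(S(add(SZ, mul(Z, SSSZ))), mul(SZ, mul(SZ, SSSZ))), mul(mul(Z, Z), add(Z, Z))))
  →7  S(add(S(add(add(SZ, mul(Z, SSSZ)), mul(SZ, mul(SZ, SSSZ)))), mul(mul(Z, Z), add(Z, Z))))
  →8  S(S(add(add(add(SZ, mul(Z, SSSZ)), mul(SZ, mul(SZ, SSSZ))), mul(mul(Z, Z), add(Z, Z)))))
  →9  S(S(add(add(S(add(Z, mul(Z, SSSZ))), mul(SZ, mul(SZ, SSSZ))), mul(mul(Z, Z), add(Z, Z)))))
  →10  S(S(add(S(add(add(Z, mul(Z, SSSZ)), mul(SZ, mul(SZ, SSSZ)))), mul(mul(Z, Z), add(Z, Z)))))
  →11  S(S(S(add(add(add(Z, mul(Z, SSSZ)), mul(SZ, mul(SZ, SSSZ))), mul(mul(Z, Z), add(Z, Z))))))
  →12  S(S(S(add(add(mul(Z, SSSZ), mul(SZ, mul(SZ, SSSZ))), mul(mul(Z, Z), add(Z, Z))))))
  →13  S(S(S(add(add(Z, mul(SZ, mul(SZ, SSSZ))), mul(mul(Z, Z), add(Z, Z))))))
  →14  S(S(S(add(mul(SZ, mul(SZ, SSSZ)), mul(mul(Z, Z), add(Z, Z))))))
  →15  S(S(S(add(add(mul(SZ, SSSZ), mul(Z, mul(SZ, SSSZ))), mul(mul(Z, Z), add(Z, Z))))))
  →16  S(S(S(add(add(add(SSSZ, mul(Z, SSSZ)), mul(Z, mul(SZ, SSSZ))), mul(mul(Z, Z), add(Z, Z))))))
  →17  S(S(S(add(add(S(add(SSZ, mul(Z, SSSZ))), mul(Z, mul(SZ, SSSZ))), mul(mul(Z, Z), add(Z, Z))))))
  →18  S(S(S(add(S(add(add(SSZ, mul(Z, SSSZ)), mul(Z, mul(SZ, SSSZ)))), mul(mul(Z, Z), add(Z, Z))))))
  →19  S(S(S(S(add(add(add(SSZ, mul(Z, SSSZ)), mul(Z, mul(SZ, SSSZ))), mul(mul(Z, Z), add(Z, Z)))))))
  →20  S(S(S(S(add(add(S(add(SZ, mul(Z, SSSZ))), mul(Z, mul(SZ, SSSZ))), mul(mul(Z, Z), add(Z, Z)))))))
  →21  S(S(S(S(add(S(add(add(SZ, mul(Z, SSSZ)), mul(Z, mul(SZ, SSSZ)))), mul(mul(Z, Z), add(Z, Z)))))))
  →22  S(S(S(S(S(add(add(add(SZ, mul(Z, SSSZ)), mul(Z, mul(SZ, SSSZ))), mul(mul(Z, Z), add(Z, Z))))))))
  →23  S(S(S(S(S(add(add(S(add(Z, mul(Z, SSSZ))), mul(Z, mul(SZ, SSSZ))), mul(mul(Z, Z), add(Z, Z))))))))
  →24  S(S(S(S(S(add(S(add(add(Z, mul(Z, SSSZ)), mul(Z, mul(SZ, SSSZ)))), mul(mul(Z, Z), add(Z, Z))))))))
  →25  S(S(S(S(S(S(add(add(add(Z, mul(Z, SSSZ)), mul(Z, mul(SZ, SSSZ))), mul(mul(Z, Z), add(Z, Z)))))))))
  →26  S(S(S(S(S(S(add(add(mul(Z, SSSZ), mul(Z, mul(SZ, SSSZ))), mul(mul(Z, Z), add(Z, Z)))))))))
  →27  S(S(S(S(S(S(add(add(Z, mul(Z, mul(SZ, SSSZ))), mul(mul(Z, Z), add(Z, Z)))))))))
  →28  S(S(S(S(S(S(add(mul(Z, mul(SZ, SSSZ)), mul(mul(Z, Z), add(Z, Z)))))))))
  →29  S(S(S(S(S(S(add(Z, mul(mul(Z, Z), add(Z, Z)))))))))
  →30  S(S(S(S(S(S(mul(mul(Z, Z), add(Z, Z))))))))
  →31  S(S(S(S(S(S(mul(Z, add(Z, Z))))))))
  →32  S^6(Z)

Term B:
  start: add(add(Z, SSSZ), S^4(Z))
  →1  add(SSSZ, S^4(Z))
  →2  S(add(SSZ, S^4(Z)))
  →3  S(S(add(SZ, S^4(Z))))
  →4  S(S(S(add(Z, S^4(Z)))))
  →5  S^7(Z)

Answer: DIFFERENT — A ⇓ S^6(Z), B ⇓ S^7(Z)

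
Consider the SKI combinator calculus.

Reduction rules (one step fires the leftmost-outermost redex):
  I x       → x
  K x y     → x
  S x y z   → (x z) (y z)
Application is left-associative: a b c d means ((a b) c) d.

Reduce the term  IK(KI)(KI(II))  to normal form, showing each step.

  start: IK(KI)(KI(II))
  →1  K(KI)(KI(II))
  →2  KI

Answer: normal form = KI  (in 2 steps)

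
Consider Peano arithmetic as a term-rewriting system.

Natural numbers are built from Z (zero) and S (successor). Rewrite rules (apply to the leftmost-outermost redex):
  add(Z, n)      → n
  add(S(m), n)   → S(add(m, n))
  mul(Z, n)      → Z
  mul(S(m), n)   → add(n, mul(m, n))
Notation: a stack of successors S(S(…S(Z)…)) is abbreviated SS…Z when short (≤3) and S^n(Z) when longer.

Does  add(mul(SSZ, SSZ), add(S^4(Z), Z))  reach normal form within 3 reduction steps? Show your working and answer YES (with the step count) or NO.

  start: add(mul(SSZ, SSZ), add(S^4(Z), Z))
  step 1: add(add(SSZ, mul(SZ, SSZ)), add(S^4(Z), Z))
  step 2: add(S(add(SZ, mul(SZ, SSZ))), add(S^4(Z), Z))
  step 3: S(add(add(SZ, mul(SZ, SSZ)), add(S^4(Z), Z)))

Answer: NO — after 3 steps the term is S(add(add(SZ, mul(SZ, SSZ)), add(S^4(Z), Z))), not yet normal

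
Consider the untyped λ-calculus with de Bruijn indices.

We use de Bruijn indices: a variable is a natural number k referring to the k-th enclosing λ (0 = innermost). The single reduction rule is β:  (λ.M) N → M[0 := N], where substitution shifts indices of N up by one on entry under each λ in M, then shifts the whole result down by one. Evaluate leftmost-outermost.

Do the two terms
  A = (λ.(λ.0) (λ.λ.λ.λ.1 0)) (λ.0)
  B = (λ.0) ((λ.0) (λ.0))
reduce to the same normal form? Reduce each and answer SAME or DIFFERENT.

Term A:
  start: (λ.(λ.0) (λ.λ.λ.λ.1 0)) (λ.0)
  step 1: (λ.0) (λ.λ.λ.λ.1 0)
  step 2: λ.λ.λ.λ.1 0

Term B:
  start: (λ.0) ((λ.0) (λ.0))
  step 1: (λ.0) (λ.0)
  step 2: λ.0

Answer: DIFFERENT — A ⇓ λ.λ.λ.λ.1 0, B ⇓ λ.0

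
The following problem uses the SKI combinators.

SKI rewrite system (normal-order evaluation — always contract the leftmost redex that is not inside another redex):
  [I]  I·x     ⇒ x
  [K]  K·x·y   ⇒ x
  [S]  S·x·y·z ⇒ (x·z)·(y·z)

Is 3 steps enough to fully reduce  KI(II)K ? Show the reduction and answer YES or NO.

Answer: YES — reaches normal form K in 2 ≤ 3 steps

Working:
  start: KI(II)K
  [1] IK
  [2] K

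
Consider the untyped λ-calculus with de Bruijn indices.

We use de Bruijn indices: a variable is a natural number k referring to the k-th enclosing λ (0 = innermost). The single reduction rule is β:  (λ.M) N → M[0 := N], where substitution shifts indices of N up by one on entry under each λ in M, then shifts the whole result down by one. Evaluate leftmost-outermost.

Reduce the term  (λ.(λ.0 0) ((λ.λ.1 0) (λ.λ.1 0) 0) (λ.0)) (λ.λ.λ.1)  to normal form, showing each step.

  start: (λ.(λ.0 0) ((λ.λ.1 0) (λ.λ.1 0) 0) (λ.0)) (λ.λ.λ.1)
  [1] (λ.0 0) ((λ.λ.1 0) (λ.λ.1 0) (λ.λ.λ.1)) (λ.0)
  [2] (λ.λ.1 0) (λ.λ.1 0) (λ.λ.λ.1) ((λ.λ.1 0) (λ.λ.1 0) (λ.λ.λ.1)) (λ.0)
  [3] (λ.(λ.λ.1 0) 0) (λ.λ.λ.1) ((λ.λ.1 0) (λ.λ.1 0) (λ.λ.λ.1)) (λ.0)
  [4] (λ.λ.1 0) (λ.λ.λ.1) ((λ.λ.1 0) (λ.λ.1 0) (λ.λ.λ.1)) (λ.0)
  [5] (λ.(λ.λ.λ.1) 0) ((λ.λ.1 0) (λ.λ.1 0) (λ.λ.λ.1)) (λ.0)
  [6] (λ.λ.λ.1) ((λ.λ.1 0) (λ.λ.1 0) (λ.λ.λ.1)) (λ.0)
  [7] (λ.λ.1) (λ.0)
  [8] λ.λ.0

Answer: normal form = λ.λ.0  (in 8 steps)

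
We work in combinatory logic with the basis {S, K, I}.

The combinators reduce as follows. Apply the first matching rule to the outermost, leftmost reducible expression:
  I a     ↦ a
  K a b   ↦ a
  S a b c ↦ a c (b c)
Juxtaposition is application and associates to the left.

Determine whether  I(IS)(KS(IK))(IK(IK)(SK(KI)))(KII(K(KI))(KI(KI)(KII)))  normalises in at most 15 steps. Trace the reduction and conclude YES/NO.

Answer: YES — reaches normal form S(KI)(K(KI)) in 13 ≤ 15 steps

Reduction:
  start: I(IS)(KS(IK))(IK(IK)(SK(KI)))(KII(K(KI))(KI(KI)(KII)))
  step 1: IS(KS(IK))(IK(IK)(SK(KI)))(KII(K(KI))(KI(KI)(KII)))
  step 2: S(KS(IK))(IK(IK)(SK(KI)))(KII(K(KI))(KI(KI)(KII)))
  step 3: KS(IK)(KII(K(KI))(KI(KI)(KII)))(IK(IK)(SK(KI))(KII(K(KI))(KI(KI)(KII))))
  step 4: S(KII(K(KI))(KI(KI)(KII)))(IK(IK)(SK(KI))(KII(K(KI))(KI(KI)(KII))))
  step 5: S(I(K(KI))(KI(KI)(KII)))(IK(IK)(SK(KI))(KII(K(KI))(KI(KI)(KII))))
  step 6: S(K(KI)(KI(KI)(KII)))(IK(IK)(SK(KI))(KII(K(KI))(KI(KI)(KII))))
  step 7: S(KI)(IK(IK)(SK(KI))(KII(K(KI))(KI(KI)(KII))))
  step 8: S(KI)(K(IK)(SK(KI))(KII(K(KI))(KI(KI)(KII))))
  step 9: S(KI)(IK(KII(K(KI))(KI(KI)(KII))))
  step 10: S(KI)(K(KII(K(KI))(KI(KI)(KII))))
  step 11: S(KI)(K(I(K(KI))(KI(KI)(KII))))
  step 12: S(KI)(K(K(KI)(KI(KI)(KII))))
  step 13: S(KI)(K(KI))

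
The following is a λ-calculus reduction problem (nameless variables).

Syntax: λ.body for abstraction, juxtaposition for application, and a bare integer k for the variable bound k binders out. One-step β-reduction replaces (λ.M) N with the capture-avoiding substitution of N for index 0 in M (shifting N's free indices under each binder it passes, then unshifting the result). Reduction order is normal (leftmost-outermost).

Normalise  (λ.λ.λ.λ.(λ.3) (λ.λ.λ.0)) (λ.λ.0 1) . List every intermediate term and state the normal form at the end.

Answer: normal form = λ.λ.λ.2  (in 2 steps)

Derivation:
  start: (λ.λ.λ.λ.(λ.3) (λ.λ.λ.0)) (λ.λ.0 1)
  [1] λ.λ.λ.(λ.3) (λ.λ.λ.0)
  [2] λ.λ.λ.2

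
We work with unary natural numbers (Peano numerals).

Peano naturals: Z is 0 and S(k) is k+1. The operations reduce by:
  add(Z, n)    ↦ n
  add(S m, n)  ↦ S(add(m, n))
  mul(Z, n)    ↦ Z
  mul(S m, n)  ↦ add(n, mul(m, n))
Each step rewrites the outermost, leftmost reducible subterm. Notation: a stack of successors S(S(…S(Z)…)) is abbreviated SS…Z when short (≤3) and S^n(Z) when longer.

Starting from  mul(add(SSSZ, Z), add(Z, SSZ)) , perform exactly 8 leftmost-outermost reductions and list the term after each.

  start: mul(add(SSSZ, Z), add(Z, SSZ))
  step 1: mul(S(add(SSZ, Z)), add(Z, SSZ))
  step 2: add(add(Z, SSZ), mul(add(SSZ, Z), add(Z, SSZ)))
  step 3: add(SSZ, mul(add(SSZ, Z), add(Z, SSZ)))
  step 4: S(add(SZ, mul(add(SSZ, Z), add(Z, SSZ))))
  step 5: S(S(add(Z, mul(add(SSZ, Z), add(Z, SSZ)))))
  step 6: S(S(mul(add(SSZ, Z), add(Z, SSZ))))
  step 7: S(S(mul(S(add(SZ, Z)), add(Z, SSZ))))
  step 8: S(S(add(add(Z, SSZ), mul(add(SZ, Z), add(Z, SSZ)))))

Answer: after 8 steps: S(S(add(add(Z, SSZ), mul(add(SZ, Z), add(Z, SSZ)))))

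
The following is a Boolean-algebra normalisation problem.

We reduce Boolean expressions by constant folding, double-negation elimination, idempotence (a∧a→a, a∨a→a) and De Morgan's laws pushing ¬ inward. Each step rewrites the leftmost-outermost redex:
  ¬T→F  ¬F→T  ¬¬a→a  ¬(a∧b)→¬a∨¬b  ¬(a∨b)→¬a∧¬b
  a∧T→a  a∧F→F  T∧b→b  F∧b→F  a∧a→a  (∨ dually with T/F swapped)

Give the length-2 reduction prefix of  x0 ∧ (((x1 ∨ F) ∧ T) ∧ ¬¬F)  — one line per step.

Answer: after 2 steps: x0 ∧ (x1 ∧ ¬¬F)

Reduction:
  start: x0 ∧ (((x1 ∨ F) ∧ T) ∧ ¬¬F)
  →1  x0 ∧ ((x1 ∨ F) ∧ ¬¬F)
  →2  x0 ∧ (x1 ∧ ¬¬F)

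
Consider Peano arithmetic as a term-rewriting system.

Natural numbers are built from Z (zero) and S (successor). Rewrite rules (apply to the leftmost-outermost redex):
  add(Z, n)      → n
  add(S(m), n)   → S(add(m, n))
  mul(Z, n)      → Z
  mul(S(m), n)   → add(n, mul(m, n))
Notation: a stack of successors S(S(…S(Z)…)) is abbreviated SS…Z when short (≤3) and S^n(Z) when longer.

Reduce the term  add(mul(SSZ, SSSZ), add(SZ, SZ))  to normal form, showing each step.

Answer: normal form = S^8(Z)  (in 20 steps)

Derivation:
  start: add(mul(SSZ, SSSZ), add(SZ, SZ))
  →1  add(add(SSSZ, mul(SZ, SSSZ)), add(SZ, SZ))
  →2  add(S(add(SSZ, mul(SZ, SSSZ))), add(SZ, SZ))
  →3  S(add(add(SSZ, mul(SZ, SSSZ)), add(SZ, SZ)))
  →4  S(add(S(add(SZ, mul(SZ, SSSZ))), add(SZ, SZ)))
  →5  S(S(add(add(SZ, mul(SZ, SSSZ)), add(SZ, SZ))))
  →6  S(S(add(S(add(Z, mul(SZ, SSSZ))), add(SZ, SZ))))
  →7  S(S(S(add(add(Z, mul(SZ, SSSZ)), add(SZ, SZ)))))
  →8  S(S(S(add(mul(SZ, SSSZ), add(SZ, SZ)))))
  →9  S(S(S(add(add(SSSZ, mul(Z, SSSZ)), add(SZ, SZ)))))
  →10  S(S(S(add(S(add(SSZ, mul(Z, SSSZ))), add(SZ, SZ)))))
  →11  S(S(S(S(add(add(SSZ, mul(Z, SSSZ)), add(SZ, SZ))))))
  →12  S(S(S(S(add(S(add(SZ, mul(Z, SSSZ))), add(SZ, SZ))))))
  →13  S(S(S(S(S(add(add(SZ, mul(Z, SSSZ)), add(SZ, SZ)))))))
  →14  S(S(S(S(S(add(S(add(Z, mul(Z, SSSZ))), add(SZ, SZ)))))))
  →15  S(S(S(S(S(S(add(add(Z, mul(Z, SSSZ)), add(SZ, SZ))))))))
  →16  S(S(S(S(S(S(add(mul(Z, SSSZ), add(SZ, SZ))))))))
  →17  S(S(S(S(S(S(add(Z, add(SZ, SZ))))))))
  →18  S(S(S(S(S(S(add(SZ, SZ)))))))
  →19  S(S(S(S(S(S(S(add(Z, SZ))))))))
  →20  S^8(Z)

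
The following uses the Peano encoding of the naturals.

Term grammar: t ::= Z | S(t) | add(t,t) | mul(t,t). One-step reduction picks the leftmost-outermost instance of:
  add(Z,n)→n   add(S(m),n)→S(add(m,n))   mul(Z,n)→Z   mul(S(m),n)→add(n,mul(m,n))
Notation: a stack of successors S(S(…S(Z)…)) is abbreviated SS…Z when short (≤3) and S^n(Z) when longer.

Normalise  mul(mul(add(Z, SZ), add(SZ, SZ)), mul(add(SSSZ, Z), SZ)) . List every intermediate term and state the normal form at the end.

Answer: normal form = S^6(Z)  (in 47 steps)

Derivation:
  start: mul(mul(add(Z, SZ), add(SZ, SZ)), mul(add(SSSZ, Z), SZ))
  →1  mul(mul(SZ, add(SZ, SZ)), mul(add(SSSZ, Z), SZ))
  →2  mul(add(add(SZ, SZ), mul(Z, add(SZ, SZ))), mul(add(SSSZ, Z), SZ))
  →3  mul(add(S(add(Z, SZ)), mul(Z, add(SZ, SZ))), mul(add(SSSZ, Z), SZ))
  →4  mul(S(add(add(Z, SZ), mul(Z, add(SZ, SZ)))), mul(add(SSSZ, Z), SZ))
  →5  add(mul(add(SSSZ, Z), SZ), mul(add(add(Z, SZ), mul(Z, add(SZ, SZ))), mul(add(SSSZ, Z), SZ)))
  →6  add(mul(S(add(SSZ, Z)), SZ), mul(add(add(Z, SZ), mul(Z, add(SZ, SZ))), mul(add(SSSZ, Z), SZ)))
  →7  add(add(SZ, mul(add(SSZ, Z), SZ)), mul(add(add(Z, SZ), mul(Z, add(SZ, SZ))), mul(add(SSSZ, Z), SZ)))
  →8  add(S(add(Z, mul(add(SSZ, Z), SZ))), mul(add(add(Z, SZ), mul(Z, add(SZ, SZ))), mul(add(SSSZ, Z), SZ)))
  →9  S(add(add(Z, mul(add(SSZ, Z), SZ)), mul(add(add(Z, SZ), mul(Z, add(SZ, SZ))), mul(add(SSSZ, Z), SZ))))
  →10  S(add(mul(add(SSZ, Z), SZ), mul(add(add(Z, SZ), mul(Z, add(SZ, SZ))), mul(add(SSSZ, Z), SZ))))
  →11  S(add(mul(S(add(SZ, Z)), SZ), mul(add(add(Z, SZ), mul(Z, add(SZ, SZ))), mul(add(SSSZ, Z), SZ))))
  →12  S(add(add(SZ, mul(add(SZ, Z), SZ)), mul(add(add(Z, SZ), mul(Z, add(SZ, SZ))), mul(add(SSSZ, Z), SZ))))
  →13  S(add(S(add(Z, mul(add(SZ, Z), SZ))), mul(add(add(Z, SZ), mul(Z, add(SZ, SZ))), mul(add(SSSZ, Z), SZ))))
  →14  S(S(add(add(Z, mul(add(SZ, Z), SZ)), mul(add(add(Z, SZ), mul(Z, add(SZ, SZ))), mul(add(SSSZ, Z), SZ)))))
  →15  S(S(add(mul(add(SZ, Z), SZ), mul(add(add(Z, SZ), mul(Z, add(SZ, SZ))), mul(add(SSSZ, Z), SZ)))))
  →16  S(S(add(mul(S(add(Z, Z)), SZ), mul(add(add(Z, SZ), mul(Z, add(SZ, SZ))), mul(add(SSSZ, Z), SZ)))))
  →17  S(S(add(add(SZ, mul(add(Z, Z), SZ)), mul(add(add(Z, SZ), mul(Z, add(SZ, SZ))), mul(add(SSSZ, Z), SZ)))))
  →18  S(S(add(S(add(Z, mul(add(Z, Z), SZ))), mul(add(add(Z, SZ), mul(Z, add(SZ, SZ))), mul(add(SSSZ, Z), SZ)))))
  →19  S(S(S(add(add(Z, mul(add(Z, Z), SZ)), mul(add(add(Z, SZ), mul(Z, add(SZ, SZ))), mul(add(SSSZ, Z), SZ))))))
  →20  S(S(S(add(mul(add(Z, Z), SZ), mul(add(add(Z, SZ), mul(Z, add(SZ, SZ))), mul(add(SSSZ, Z), SZ))))))
  →21  S(S(S(add(mul(Z, SZ), mul(add(add(Z, SZ), mul(Z, add(SZ, SZ))), mul(add(SSSZ, Z), SZ))))))
  →22  S(S(S(add(Z, mul(add(add(Z, SZ), mul(Z, add(SZ, SZ))), mul(add(SSSZ, Z), SZ))))))
  →23  S(S(S(mul(add(add(Z, SZ), mul(Z, add(SZ, SZ))), mul(add(SSSZ, Z), SZ)))))
  →24  S(S(S(mul(add(SZ, mul(Z, add(SZ, SZ))), mul(add(SSSZ, Z), SZ)))))
  →25  S(S(S(mul(S(add(Z, mul(Z, add(SZ, SZ)))), mul(add(SSSZ, Z), SZ)))))
  →26  S(S(S(add(mul(add(SSSZ, Z), SZ), mul(add(Z, mul(Z, add(SZ, SZ))), mul(add(SSSZ, Z), SZ))))))
  →27  S(S(S(add(mul(S(add(SSZ, Z)), SZ), mul(add(Z, mul(Z, add(SZ, SZ))), mul(add(SSSZ, Z), SZ))))))
  →28  S(S(S(add(add(SZ, mul(add(SSZ, Z), SZ)), mul(add(Z, mul(Z, add(SZ, SZ))), mul(add(SSSZ, Z), SZ))))))
  →29  S(S(S(add(S(add(Z, mul(add(SSZ, Z), SZ))), mul(add(Z, mul(Z, add(SZ, SZ))), mul(add(SSSZ, Z), SZ))))))
  →30  S(S(S(S(add(add(Z, mul(add(SSZ, Z), SZ)), mul(add(Z, mul(Z, add(SZ, SZ))), mul(add(SSSZ, Z), SZ)))))))
  →31  S(S(S(S(add(mul(add(SSZ, Z), SZ), mul(add(Z, mul(Z, add(SZ, SZ))), mul(add(SSSZ, Z), SZ)))))))
  →32  S(S(S(S(add(mul(S(add(SZ, Z)), SZ), mul(add(Z, mul(Z, add(SZ, SZ))), mul(add(SSSZ, Z), SZ)))))))
  →33  S(S(S(S(add(add(SZ, mul(add(SZ, Z), SZ)), mul(add(Z, mul(Z, add(SZ, SZ))), mul(add(SSSZ, Z), SZ)))))))
  →34  S(S(S(S(add(S(add(Z, mul(add(SZ, Z), SZ))), mul(add(Z, mul(Z, add(SZ, SZ))), mul(add(SSSZ, Z), SZ)))))))
  →35  S(S(S(S(S(add(add(Z, mul(add(SZ, Z), SZ)), mul(add(Z, mul(Z, add(SZ, SZ))), mul(add(SSSZ, Z), SZ))))))))
  →36  S(S(S(S(S(add(mul(add(SZ, Z), SZ), mul(add(Z, mul(Z, add(SZ, SZ))), mul(add(SSSZ, Z), SZ))))))))
  →37  S(S(S(S(S(add(mul(S(add(Z, Z)), SZ), mul(add(Z, mul(Z, add(SZ, SZ))), mul(add(SSSZ, Z), SZ))))))))
  →38  S(S(S(S(S(add(add(SZ, mul(add(Z, Z), SZ)), mul(add(Z, mul(Z, add(SZ, SZ))), mul(add(SSSZ, Z), SZ))))))))
  →39  S(S(S(S(S(add(S(add(Z, mul(add(Z, Z), SZ))), mul(add(Z, mul(Z, add(SZ, SZ))), mul(add(SSSZ, Z), SZ))))))))
  →40  S(S(S(S(S(S(add(add(Z, mul(add(Z, Z), SZ)), mul(add(Z, mul(Z, add(SZ, SZ))), mul(add(SSSZ, Z), SZ)))))))))
  →41  S(S(S(S(S(S(add(mul(add(Z, Z), SZ), mul(add(Z, mul(Z, add(SZ, SZ))), mul(add(SSSZ, Z), SZ)))))))))
  →42  S(S(S(S(S(S(add(mul(Z, SZ), mul(add(Z, mul(Z, add(SZ, SZ))), mul(add(SSSZ, Z), SZ)))))))))
  →43  S(S(S(S(S(S(add(Z, mul(add(Z, mul(Z, add(SZ, SZ))), mul(add(SSSZ, Z), SZ)))))))))
  →44  S(S(S(S(S(S(mul(add(Z, mul(Z, add(SZ, SZ))), mul(add(SSSZ, Z), SZ))))))))
  →45  S(S(S(S(S(S(mul(mul(Z, add(SZ, SZ)), mul(add(SSSZ, Z), SZ))))))))
  →46  S(S(S(S(S(S(mul(Z, mul(add(SSSZ, Z), SZ))))))))
  →47  S^6(Z)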